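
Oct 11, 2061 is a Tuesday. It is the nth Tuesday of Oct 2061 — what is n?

2nd

Day 11 falls in week ⌈11/7⌉ of the month.
Days 1–7 hold the 1st Tuesday, 8–14 the 2nd, 15–21 the 3rd, 22–28 the 4th, 29–31 the 5th.
11 is in the range for the 2nd.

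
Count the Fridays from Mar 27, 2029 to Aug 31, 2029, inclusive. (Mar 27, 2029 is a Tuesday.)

23

Mar 27, 2029 is a Tuesday; the first Friday on or after it is Mar 30, 2029 (3 days later).
From Mar 30, 2029 to Aug 31, 2029: 1 + 30 + 31 + 30 + 31 + 31 = 154 days (rest of Mar, Apr, May, Jun, Jul, Aug).
154 ÷ 7 = 22 full weeks with remainder 0, so 22 more Fridays after the first → 23.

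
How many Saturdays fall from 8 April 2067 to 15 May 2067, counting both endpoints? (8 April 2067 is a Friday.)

8 April 2067 is a Friday; the first Saturday on or after it is 9 April 2067 (1 day later).
From 9 April 2067 to 15 May 2067: 21 + 15 = 36 days (rest of April, May).
36 ÷ 7 = 5 full weeks with remainder 1, so 5 more Saturdays after the first → 6.

6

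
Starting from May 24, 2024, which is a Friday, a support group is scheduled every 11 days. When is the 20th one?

The 20th occurrence is 19 intervals after the first: 19 × 11 = 209 days after May 24, 2024.
May has 31 days — 7 days to the end of May leaves 202.
June has 30 days (172 left).
July has 31 days (141 left).
August has 31 days (110 left).
September has 30 days (80 left).
October has 31 days (49 left).
November has 30 days (19 left).
19 days into December → December 19, 2024.

December 19, 2024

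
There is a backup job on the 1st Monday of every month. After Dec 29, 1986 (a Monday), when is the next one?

Dec 1986 starts on a Monday, so its 1st Monday is Dec 1, 1986.
That is not after Dec 29, 1986, so look at Jan 1987.
Jan 1987 starts on a Thursday, so its 1st Monday is Jan 5, 1987 (4 days in).

Jan 5, 1987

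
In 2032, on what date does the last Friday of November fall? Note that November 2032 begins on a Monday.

November 2032 begins on a Monday, so the first Friday is November 5 (4 days later).
November 2032 has 30 days. Adding weeks: 5, 12, 19, 26 — the last one ≤ 30 is the 26th.

26 November 2032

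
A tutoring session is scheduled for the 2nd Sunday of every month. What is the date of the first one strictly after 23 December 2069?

December 2069 starts on a Sunday; its first Sunday is the 1st, so the 2nd Sunday is the 8th — 8 December 2069.
That is not after 23 December 2069, so look at January 2070.
January 2070 starts on a Wednesday; its first Sunday is the 5th, so the 2nd Sunday is the 12th — 12 January 2070.

12 January 2070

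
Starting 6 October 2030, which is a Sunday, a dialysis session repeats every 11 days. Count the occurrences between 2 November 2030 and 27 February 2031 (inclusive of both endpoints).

11

Occurrences land 11·i days after 6 October 2030 for i = 0, 1, 2, …
2 November 2030 is 27 days after the start; 27 ÷ 11 = 2 remainder 5; since the remainder is 5, round up to i = 3. First occurrence in the window: #4 on 8 November 2030 (3×11 = 33 days in).
27 February 2031 is 144 days after the start; 144 ÷ 11 = 13 remainder 1. Last occurrence in the window: #14 on 26 February 2031.
Occurrences #4 through #14: 11 in total.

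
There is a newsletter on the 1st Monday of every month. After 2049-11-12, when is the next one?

November 2049 starts on a Monday, so its 1st Monday is 2049-11-01.
That is not after 2049-11-12, so look at December 2049.
December 2049 starts on a Wednesday, so its 1st Monday is 2049-12-06 (5 days in).

2049-12-06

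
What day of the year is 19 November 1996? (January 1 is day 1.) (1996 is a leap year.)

324

Days in months before November: 31 + 29 + 31 + 30 + 31 + 30 + 31 + 31 + 30 + 31 = 305.
Plus 19 days into November → day 324.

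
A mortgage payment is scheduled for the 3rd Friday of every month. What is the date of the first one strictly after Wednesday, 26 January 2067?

18 February 2067

January 2067 starts on a Saturday; its first Friday is the 7th, so the 3rd Friday is the 21st — 21 January 2067.
That is not after 26 January 2067, so look at February 2067.
February 2067 starts on a Tuesday; its first Friday is the 4th, so the 3rd Friday is the 18th — 18 February 2067.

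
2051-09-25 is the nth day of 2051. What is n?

268

Days in months before September: 31 + 28 + 31 + 30 + 31 + 30 + 31 + 31 = 243.
Plus 25 days into September → day 268.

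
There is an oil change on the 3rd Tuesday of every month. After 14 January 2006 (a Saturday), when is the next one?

17 January 2006

January 2006 starts on a Sunday; its first Tuesday is the 3rd, so the 3rd Tuesday is the 17th — 17 January 2006.
17 January 2006 is after 14 January 2006, so that is the next one.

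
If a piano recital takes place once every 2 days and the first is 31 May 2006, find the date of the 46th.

The 46th occurrence is 45 intervals after the first: 45 × 2 = 90 days after 31 May 2006.
May has 31 days — 0 days to the end of May leaves 90.
June has 30 days (60 left).
July has 31 days (29 left).
29 days into August → 29 August 2006.

29 August 2006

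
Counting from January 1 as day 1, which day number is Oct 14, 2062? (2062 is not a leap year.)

287

Days in months before Oct: 31 + 28 + 31 + 30 + 31 + 30 + 31 + 31 + 30 = 273.
Plus 14 days into Oct → day 287.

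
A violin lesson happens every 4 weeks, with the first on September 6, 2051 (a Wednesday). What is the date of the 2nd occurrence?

October 4, 2051

The 2nd occurrence is 1 interval after the first: 1 × 28 = 28 days after September 6, 2051.
September has 30 days — 24 days to the end of September leaves 4.
4 days into October → October 4, 2051.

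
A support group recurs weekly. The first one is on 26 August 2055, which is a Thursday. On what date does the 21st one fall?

The 21st occurrence is 20 intervals after the first: 20 × 7 = 140 days after 26 August 2055.
August has 31 days — 5 days to the end of August leaves 135.
September has 30 days (105 left).
October has 31 days (74 left).
November has 30 days (44 left).
December has 31 days (13 left).
13 days into January → 13 January 2056.

13 January 2056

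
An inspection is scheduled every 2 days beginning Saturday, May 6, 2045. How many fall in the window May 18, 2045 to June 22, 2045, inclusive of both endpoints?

Occurrences land 2·i days after May 6, 2045 for i = 0, 1, 2, …
May 18, 2045 is 12 days after the start; 12 ÷ 2 = 6 remainder 0. First occurrence in the window: #7 on May 18, 2045 (6×2 = 12 days in).
June 22, 2045 is 47 days after the start; 47 ÷ 2 = 23 remainder 1. Last occurrence in the window: #24 on June 21, 2045.
Occurrences #7 through #24: 18 in total.

18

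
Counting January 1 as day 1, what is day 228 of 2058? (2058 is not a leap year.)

16 August 2058

January has 31 days (228 − 31 = 197 remain).
February has 28 days (197 − 28 = 169 remain).
March has 31 days (169 − 31 = 138 remain).
April has 30 days (138 − 30 = 108 remain).
May has 31 days (108 − 31 = 77 remain).
June has 30 days (77 − 30 = 47 remain).
July has 31 days (47 − 31 = 16 remain).
16 into August → August 16.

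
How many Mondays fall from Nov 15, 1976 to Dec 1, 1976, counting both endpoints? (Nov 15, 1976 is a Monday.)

3

Nov 15, 1976 is a Monday; the first Monday on or after it is Nov 15, 1976.
From Nov 15, 1976 to Dec 1, 1976: 15 + 1 = 16 days (rest of Nov, Dec).
16 ÷ 7 = 2 full weeks with remainder 2, so 2 more Mondays after the first → 3.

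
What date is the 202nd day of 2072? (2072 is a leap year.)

January has 31 days (202 − 31 = 171 remain).
February has 29 days (171 − 29 = 142 remain).
March has 31 days (142 − 31 = 111 remain).
April has 30 days (111 − 30 = 81 remain).
May has 31 days (81 − 31 = 50 remain).
June has 30 days (50 − 30 = 20 remain).
20 into July → July 20.

2072-07-20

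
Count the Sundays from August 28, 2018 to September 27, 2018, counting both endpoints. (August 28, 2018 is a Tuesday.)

4

August 28, 2018 is a Tuesday; the first Sunday on or after it is September 2, 2018 (5 days later).
From September 2, 2018 to September 27, 2018 is 27 − 2 = 25 days.
25 ÷ 7 = 3 full weeks with remainder 4, so 3 more Sundays after the first → 4.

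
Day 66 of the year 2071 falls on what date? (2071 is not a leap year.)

Mar 7, 2071

Jan has 31 days (66 − 31 = 35 remain).
Feb has 28 days (35 − 28 = 7 remain).
7 into Mar → Mar 7.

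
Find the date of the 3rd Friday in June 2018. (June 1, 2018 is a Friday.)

June 2018 begins on a Friday, so the first Friday is June 1.
The 3rd Friday is 2 weeks later: 1 + 14 = 15.

15 June 2018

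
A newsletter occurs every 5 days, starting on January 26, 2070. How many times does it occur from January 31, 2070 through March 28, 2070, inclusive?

12

Occurrences land 5·i days after January 26, 2070 for i = 0, 1, 2, …
January 31, 2070 is 5 days after the start; 5 ÷ 5 = 1 remainder 0. First occurrence in the window: #2 on January 31, 2070 (1×5 = 5 days in).
March 28, 2070 is 61 days after the start; 61 ÷ 5 = 12 remainder 1. Last occurrence in the window: #13 on March 27, 2070.
Occurrences #2 through #13: 12 in total.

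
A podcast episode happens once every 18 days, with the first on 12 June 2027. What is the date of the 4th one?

The 4th occurrence is 3 intervals after the first: 3 × 18 = 54 days after 12 June 2027.
June has 30 days — 18 days to the end of June leaves 36.
July has 31 days (5 left).
5 days into August → 5 August 2027.

5 August 2027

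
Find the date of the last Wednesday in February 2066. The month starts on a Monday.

2066-02-24

February 2066 begins on a Monday, so the first Wednesday is February 3 (2 days later).
February 2066 has 28 days. Adding weeks: 3, 10, 17, 24 — the last one ≤ 28 is the 24th.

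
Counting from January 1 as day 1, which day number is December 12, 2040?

Days in months before December: 31 + 29 + 31 + 30 + 31 + 30 + 31 + 31 + 30 + 31 + 30 = 335.
Plus 12 days into December → day 347.

347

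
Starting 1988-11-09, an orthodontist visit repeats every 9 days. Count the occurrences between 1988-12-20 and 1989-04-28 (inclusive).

Occurrences land 9·i days after 1988-11-09 for i = 0, 1, 2, …
1988-12-20 is 41 days after the start; 41 ÷ 9 = 4 remainder 5; since the remainder is 5, round up to i = 5. First occurrence in the window: #6 on 1988-12-24 (5×9 = 45 days in).
1989-04-28 is 170 days after the start; 170 ÷ 9 = 18 remainder 8. Last occurrence in the window: #19 on 1989-04-20.
Occurrences #6 through #19: 14 in total.

14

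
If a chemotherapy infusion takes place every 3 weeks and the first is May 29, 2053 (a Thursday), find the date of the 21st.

The 21st occurrence is 20 intervals after the first: 20 × 21 = 420 days after May 29, 2053.
May has 31 days — 2 days to the end of May leaves 418.
From end of May to end of 2053 is 214 days (204 left).
Jan has 31 days (173 left).
Feb has 28 days (145 left).
Mar has 31 days (114 left).
Apr has 30 days (84 left).
May has 31 days (53 left).
Jun has 30 days (23 left).
23 days into Jul → Jul 23, 2054.

Jul 23, 2054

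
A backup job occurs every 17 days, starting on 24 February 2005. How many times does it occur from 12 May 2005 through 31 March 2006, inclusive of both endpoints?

19

Occurrences land 17·i days after 24 February 2005 for i = 0, 1, 2, …
12 May 2005 is 77 days after the start; 77 ÷ 17 = 4 remainder 9; since the remainder is 9, round up to i = 5. First occurrence in the window: #6 on 20 May 2005 (5×17 = 85 days in).
31 March 2006 is 400 days after the start; 400 ÷ 17 = 23 remainder 9. Last occurrence in the window: #24 on 22 March 2006.
Occurrences #6 through #24: 19 in total.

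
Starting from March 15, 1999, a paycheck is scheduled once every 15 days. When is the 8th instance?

June 28, 1999

The 8th occurrence is 7 intervals after the first: 7 × 15 = 105 days after March 15, 1999.
March has 31 days — 16 days to the end of March leaves 89.
April has 30 days (59 left).
May has 31 days (28 left).
28 days into June → June 28, 1999.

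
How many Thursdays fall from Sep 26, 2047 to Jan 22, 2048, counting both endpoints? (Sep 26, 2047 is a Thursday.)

17

Sep 26, 2047 is a Thursday; the first Thursday on or after it is Sep 26, 2047.
From Sep 26, 2047 to Jan 22, 2048: 4 + 31 + 30 + 31 + 22 = 118 days (rest of Sep, Oct, Nov, Dec, Jan).
118 ÷ 7 = 16 full weeks with remainder 6, so 16 more Thursdays after the first → 17.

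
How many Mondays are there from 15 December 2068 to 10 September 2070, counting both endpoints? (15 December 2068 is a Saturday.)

91

15 December 2068 is a Saturday; the first Monday on or after it is 17 December 2068 (2 days later).
From 17 December 2068 to 10 September 2070: 14 + 365 + 253 = 632 days (rest of 2068, 2069, to 10 September 2070 in 2070).
632 ÷ 7 = 90 full weeks with remainder 2, so 90 more Mondays after the first → 91.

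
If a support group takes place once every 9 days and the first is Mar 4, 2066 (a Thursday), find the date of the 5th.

Apr 9, 2066

The 5th occurrence is 4 intervals after the first: 4 × 9 = 36 days after Mar 4, 2066.
Mar has 31 days — 27 days to the end of Mar leaves 9.
9 days into Apr → Apr 9, 2066.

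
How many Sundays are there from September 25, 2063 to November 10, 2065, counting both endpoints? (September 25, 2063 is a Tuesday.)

September 25, 2063 is a Tuesday; the first Sunday on or after it is September 30, 2063 (5 days later).
From September 30, 2063 to November 10, 2065: 92 + 366 + 314 = 772 days (rest of 2063, 2064, to November 10, 2065 in 2065).
772 ÷ 7 = 110 full weeks with remainder 2, so 110 more Sundays after the first → 111.

111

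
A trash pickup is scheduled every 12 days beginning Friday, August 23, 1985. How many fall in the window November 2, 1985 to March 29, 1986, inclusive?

13

Occurrences land 12·i days after August 23, 1985 for i = 0, 1, 2, …
November 2, 1985 is 71 days after the start; 71 ÷ 12 = 5 remainder 11; since the remainder is 11, round up to i = 6. First occurrence in the window: #7 on November 3, 1985 (6×12 = 72 days in).
March 29, 1986 is 218 days after the start; 218 ÷ 12 = 18 remainder 2. Last occurrence in the window: #19 on March 27, 1986.
Occurrences #7 through #19: 13 in total.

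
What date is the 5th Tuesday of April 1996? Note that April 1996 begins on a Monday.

April 1996 begins on a Monday, so the first Tuesday is April 2 (1 day later).
The 5th Tuesday is 4 weeks later: 2 + 28 = 30.

1996-04-30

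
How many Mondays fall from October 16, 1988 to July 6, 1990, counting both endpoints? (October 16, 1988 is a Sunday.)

90

October 16, 1988 is a Sunday; the first Monday on or after it is October 17, 1988 (1 day later).
From October 17, 1988 to July 6, 1990: 75 + 365 + 187 = 627 days (rest of 1988, 1989, to July 6, 1990 in 1990).
627 ÷ 7 = 89 full weeks with remainder 4, so 89 more Mondays after the first → 90.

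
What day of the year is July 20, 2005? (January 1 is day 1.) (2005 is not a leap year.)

Days in months before July: 31 + 28 + 31 + 30 + 31 + 30 = 181.
Plus 20 days into July → day 201.

201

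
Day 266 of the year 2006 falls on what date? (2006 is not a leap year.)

Sep 23, 2006

Jan has 31 days (266 − 31 = 235 remain).
Feb has 28 days (235 − 28 = 207 remain).
Mar has 31 days (207 − 31 = 176 remain).
Apr has 30 days (176 − 30 = 146 remain).
May has 31 days (146 − 31 = 115 remain).
Jun has 30 days (115 − 30 = 85 remain).
Jul has 31 days (85 − 31 = 54 remain).
Aug has 31 days (54 − 31 = 23 remain).
23 into Sep → Sep 23.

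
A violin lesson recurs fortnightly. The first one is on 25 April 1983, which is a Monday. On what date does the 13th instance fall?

The 13th occurrence is 12 intervals after the first: 12 × 14 = 168 days after 25 April 1983.
April has 30 days — 5 days to the end of April leaves 163.
May has 31 days (132 left).
June has 30 days (102 left).
July has 31 days (71 left).
August has 31 days (40 left).
September has 30 days (10 left).
10 days into October → 10 October 1983.

10 October 1983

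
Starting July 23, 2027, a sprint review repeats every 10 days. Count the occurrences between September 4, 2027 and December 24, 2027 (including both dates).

Occurrences land 10·i days after July 23, 2027 for i = 0, 1, 2, …
September 4, 2027 is 43 days after the start; 43 ÷ 10 = 4 remainder 3; since the remainder is 3, round up to i = 5. First occurrence in the window: #6 on September 11, 2027 (5×10 = 50 days in).
December 24, 2027 is 154 days after the start; 154 ÷ 10 = 15 remainder 4. Last occurrence in the window: #16 on December 20, 2027.
Occurrences #6 through #16: 11 in total.

11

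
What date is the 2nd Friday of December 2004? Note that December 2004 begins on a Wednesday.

2004-12-10

December 2004 begins on a Wednesday, so the first Friday is December 3 (2 days later).
The 2nd Friday is 1 weeks later: 3 + 7 = 10.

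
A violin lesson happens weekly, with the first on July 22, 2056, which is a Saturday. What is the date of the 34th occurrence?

March 10, 2057

The 34th occurrence is 33 intervals after the first: 33 × 7 = 231 days after July 22, 2056.
July has 31 days — 9 days to the end of July leaves 222.
August has 31 days (191 left).
September has 30 days (161 left).
October has 31 days (130 left).
November has 30 days (100 left).
December has 31 days (69 left).
January has 31 days (38 left).
February has 28 days (10 left).
10 days into March → March 10, 2057.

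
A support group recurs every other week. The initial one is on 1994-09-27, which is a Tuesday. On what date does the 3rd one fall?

The 3rd occurrence is 2 intervals after the first: 2 × 14 = 28 days after 1994-09-27.
September has 30 days — 3 days to the end of September leaves 25.
25 days into October → 1994-10-25.

1994-10-25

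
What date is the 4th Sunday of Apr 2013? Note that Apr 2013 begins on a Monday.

Apr 28, 2013

Apr 2013 begins on a Monday, so the first Sunday is Apr 7 (6 days later).
The 4th Sunday is 3 weeks later: 7 + 21 = 28.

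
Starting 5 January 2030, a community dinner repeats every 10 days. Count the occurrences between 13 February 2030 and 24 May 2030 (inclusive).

10

Occurrences land 10·i days after 5 January 2030 for i = 0, 1, 2, …
13 February 2030 is 39 days after the start; 39 ÷ 10 = 3 remainder 9; since the remainder is 9, round up to i = 4. First occurrence in the window: #5 on 14 February 2030 (4×10 = 40 days in).
24 May 2030 is 139 days after the start; 139 ÷ 10 = 13 remainder 9. Last occurrence in the window: #14 on 15 May 2030.
Occurrences #5 through #14: 10 in total.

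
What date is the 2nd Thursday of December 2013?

2013-12-12

The first Thursday of December 2013 is December 5.
The 2nd Thursday is 1 weeks later: 5 + 7 = 12.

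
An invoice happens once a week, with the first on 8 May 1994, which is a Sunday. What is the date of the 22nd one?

The 22nd occurrence is 21 intervals after the first: 21 × 7 = 147 days after 8 May 1994.
May has 31 days — 23 days to the end of May leaves 124.
June has 30 days (94 left).
July has 31 days (63 left).
August has 31 days (32 left).
September has 30 days (2 left).
2 days into October → 2 October 1994.

2 October 1994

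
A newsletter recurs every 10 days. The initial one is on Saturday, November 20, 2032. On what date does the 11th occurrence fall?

February 28, 2033

The 11th occurrence is 10 intervals after the first: 10 × 10 = 100 days after November 20, 2032.
November has 30 days — 10 days to the end of November leaves 90.
December has 31 days (59 left).
January has 31 days (28 left).
28 days into February → February 28, 2033.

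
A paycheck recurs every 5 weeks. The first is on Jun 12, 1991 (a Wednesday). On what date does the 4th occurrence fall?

The 4th occurrence is 3 intervals after the first: 3 × 35 = 105 days after Jun 12, 1991.
Jun has 30 days — 18 days to the end of Jun leaves 87.
Jul has 31 days (56 left).
Aug has 31 days (25 left).
25 days into Sep → Sep 25, 1991.

Sep 25, 1991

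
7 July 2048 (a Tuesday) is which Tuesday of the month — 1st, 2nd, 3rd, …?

1st

Day 7 falls in week ⌈7/7⌉ of the month.
Days 1–7 hold the 1st Tuesday, 8–14 the 2nd, 15–21 the 3rd, 22–28 the 4th, 29–31 the 5th.
7 is in the range for the 1st.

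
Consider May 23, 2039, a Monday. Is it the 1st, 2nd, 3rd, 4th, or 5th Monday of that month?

Day 23 falls in week ⌈23/7⌉ of the month.
Days 1–7 hold the 1st Monday, 8–14 the 2nd, 15–21 the 3rd, 22–28 the 4th, 29–31 the 5th.
23 is in the range for the 4th.

4th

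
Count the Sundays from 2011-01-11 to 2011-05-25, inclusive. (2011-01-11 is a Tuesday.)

2011-01-11 is a Tuesday; the first Sunday on or after it is 2011-01-16 (5 days later).
From 2011-01-16 to 2011-05-25: 15 + 28 + 31 + 30 + 25 = 129 days (rest of January, February, March, April, May).
129 ÷ 7 = 18 full weeks with remainder 3, so 18 more Sundays after the first → 19.

19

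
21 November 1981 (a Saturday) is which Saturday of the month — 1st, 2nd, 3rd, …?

Day 21 falls in week ⌈21/7⌉ of the month.
Days 1–7 hold the 1st Saturday, 8–14 the 2nd, 15–21 the 3rd, 22–28 the 4th, 29–31 the 5th.
21 is in the range for the 3rd.

3rd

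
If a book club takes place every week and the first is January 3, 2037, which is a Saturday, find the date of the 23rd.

The 23rd occurrence is 22 intervals after the first: 22 × 7 = 154 days after January 3, 2037.
January has 31 days — 28 days to the end of January leaves 126.
February has 28 days (98 left).
March has 31 days (67 left).
April has 30 days (37 left).
May has 31 days (6 left).
6 days into June → June 6, 2037.

June 6, 2037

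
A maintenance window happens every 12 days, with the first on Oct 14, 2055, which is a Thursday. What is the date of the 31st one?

Oct 8, 2056

The 31st occurrence is 30 intervals after the first: 30 × 12 = 360 days after Oct 14, 2055.
Oct has 31 days — 17 days to the end of Oct leaves 343.
Nov has 30 days (313 left).
Dec has 31 days (282 left).
Jan has 31 days (251 left).
Feb has 29 days (222 left).
Mar has 31 days (191 left).
Apr has 30 days (161 left).
May has 31 days (130 left).
Jun has 30 days (100 left).
Jul has 31 days (69 left).
Aug has 31 days (38 left).
Sep has 30 days (8 left).
8 days into Oct → Oct 8, 2056.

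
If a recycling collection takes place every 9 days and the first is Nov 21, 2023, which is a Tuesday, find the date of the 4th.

The 4th occurrence is 3 intervals after the first: 3 × 9 = 27 days after Nov 21, 2023.
Nov has 30 days — 9 days to the end of Nov leaves 18.
18 days into Dec → Dec 18, 2023.

Dec 18, 2023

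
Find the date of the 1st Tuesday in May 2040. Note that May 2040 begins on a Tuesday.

1 May 2040

May 2040 begins on a Tuesday, so the first Tuesday is May 1.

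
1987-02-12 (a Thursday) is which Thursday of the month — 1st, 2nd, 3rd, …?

Day 12 falls in week ⌈12/7⌉ of the month.
Days 1–7 hold the 1st Thursday, 8–14 the 2nd, 15–21 the 3rd, 22–28 the 4th, 29–31 the 5th.
12 is in the range for the 2nd.

2nd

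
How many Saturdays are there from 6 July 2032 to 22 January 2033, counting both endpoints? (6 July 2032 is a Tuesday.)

6 July 2032 is a Tuesday; the first Saturday on or after it is 10 July 2032 (4 days later).
From 10 July 2032 to 22 January 2033: 21 + 31 + 30 + 31 + 30 + 31 + 22 = 196 days (rest of July, August, September, October, November, December, January).
196 ÷ 7 = 28 full weeks with remainder 0, so 28 more Saturdays after the first → 29.

29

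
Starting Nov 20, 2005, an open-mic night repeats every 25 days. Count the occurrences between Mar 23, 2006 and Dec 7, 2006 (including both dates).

11

Occurrences land 25·i days after Nov 20, 2005 for i = 0, 1, 2, …
Mar 23, 2006 is 123 days after the start; 123 ÷ 25 = 4 remainder 23; since the remainder is 23, round up to i = 5. First occurrence in the window: #6 on Mar 25, 2006 (5×25 = 125 days in).
Dec 7, 2006 is 382 days after the start; 382 ÷ 25 = 15 remainder 7. Last occurrence in the window: #16 on Nov 30, 2006.
Occurrences #6 through #16: 11 in total.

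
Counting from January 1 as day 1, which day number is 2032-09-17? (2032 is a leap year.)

Days in months before September: 31 + 29 + 31 + 30 + 31 + 30 + 31 + 31 = 244.
Plus 17 days into September → day 261.

261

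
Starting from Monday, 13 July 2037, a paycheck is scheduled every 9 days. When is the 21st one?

9 January 2038

The 21st occurrence is 20 intervals after the first: 20 × 9 = 180 days after 13 July 2037.
July has 31 days — 18 days to the end of July leaves 162.
August has 31 days (131 left).
September has 30 days (101 left).
October has 31 days (70 left).
November has 30 days (40 left).
December has 31 days (9 left).
9 days into January → 9 January 2038.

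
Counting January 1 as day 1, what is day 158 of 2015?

2015-06-07

January has 31 days (158 − 31 = 127 remain).
February has 28 days (127 − 28 = 99 remain).
March has 31 days (99 − 31 = 68 remain).
April has 30 days (68 − 30 = 38 remain).
May has 31 days (38 − 31 = 7 remain).
7 into June → June 7.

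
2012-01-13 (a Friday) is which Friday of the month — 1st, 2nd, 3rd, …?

Day 13 falls in week ⌈13/7⌉ of the month.
Days 1–7 hold the 1st Friday, 8–14 the 2nd, 15–21 the 3rd, 22–28 the 4th, 29–31 the 5th.
13 is in the range for the 2nd.

2nd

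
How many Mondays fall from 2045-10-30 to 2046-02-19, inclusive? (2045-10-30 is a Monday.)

17

2045-10-30 is a Monday; the first Monday on or after it is 2045-10-30.
From 2045-10-30 to 2046-02-19: 1 + 30 + 31 + 31 + 19 = 112 days (rest of October, November, December, January, February).
112 ÷ 7 = 16 full weeks with remainder 0, so 16 more Mondays after the first → 17.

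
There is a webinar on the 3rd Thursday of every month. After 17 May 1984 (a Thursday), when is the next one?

21 June 1984

May 1984 starts on a Tuesday; its first Thursday is the 3rd, so the 3rd Thursday is the 17th — 17 May 1984.
That is not after 17 May 1984, so look at June 1984.
June 1984 starts on a Friday; its first Thursday is the 7th, so the 3rd Thursday is the 21st — 21 June 1984.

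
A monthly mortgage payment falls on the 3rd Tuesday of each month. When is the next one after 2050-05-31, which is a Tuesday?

May 2050 starts on a Sunday; its first Tuesday is the 3rd, so the 3rd Tuesday is the 17th — 2050-05-17.
That is not after 2050-05-31, so look at June 2050.
June 2050 starts on a Wednesday; its first Tuesday is the 7th, so the 3rd Tuesday is the 21st — 2050-06-21.

2050-06-21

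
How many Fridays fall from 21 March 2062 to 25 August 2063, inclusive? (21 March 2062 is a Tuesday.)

75

21 March 2062 is a Tuesday; the first Friday on or after it is 24 March 2062 (3 days later).
From 24 March 2062 to 25 August 2063: 282 + 237 = 519 days (rest of 2062, to 25 August 2063 in 2063).
519 ÷ 7 = 74 full weeks with remainder 1, so 74 more Fridays after the first → 75.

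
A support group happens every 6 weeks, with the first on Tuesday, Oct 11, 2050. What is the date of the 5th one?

The 5th occurrence is 4 intervals after the first: 4 × 42 = 168 days after Oct 11, 2050.
Oct has 31 days — 20 days to the end of Oct leaves 148.
Nov has 30 days (118 left).
Dec has 31 days (87 left).
Jan has 31 days (56 left).
Feb has 28 days (28 left).
28 days into Mar → Mar 28, 2051.

Mar 28, 2051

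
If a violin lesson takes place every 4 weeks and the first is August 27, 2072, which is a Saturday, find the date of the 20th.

The 20th occurrence is 19 intervals after the first: 19 × 28 = 532 days after August 27, 2072.
August has 31 days — 4 days to the end of August leaves 528.
From end of August to end of 2072 is 122 days (406 left).
2073 has 365 days (41 left).
January has 31 days (10 left).
10 days into February → February 10, 2074.

February 10, 2074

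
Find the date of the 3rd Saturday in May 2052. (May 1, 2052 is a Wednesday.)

May 2052 begins on a Wednesday, so the first Saturday is May 4 (3 days later).
The 3rd Saturday is 2 weeks later: 4 + 14 = 18.

2052-05-18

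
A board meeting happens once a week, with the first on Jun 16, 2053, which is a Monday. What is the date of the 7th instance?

The 7th occurrence is 6 intervals after the first: 6 × 7 = 42 days after Jun 16, 2053.
Jun has 30 days — 14 days to the end of Jun leaves 28.
28 days into Jul → Jul 28, 2053.

Jul 28, 2053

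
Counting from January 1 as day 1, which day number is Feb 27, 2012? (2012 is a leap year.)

58

Days in months before Feb: 31 = 31.
Plus 27 days into Feb → day 58.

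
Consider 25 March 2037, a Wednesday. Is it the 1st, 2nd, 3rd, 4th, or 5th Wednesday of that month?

4th

Day 25 falls in week ⌈25/7⌉ of the month.
Days 1–7 hold the 1st Wednesday, 8–14 the 2nd, 15–21 the 3rd, 22–28 the 4th, 29–31 the 5th.
25 is in the range for the 4th.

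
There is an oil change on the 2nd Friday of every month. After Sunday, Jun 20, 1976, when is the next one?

Jul 9, 1976

Jun 1976 starts on a Tuesday; its first Friday is the 4th, so the 2nd Friday is the 11th — Jun 11, 1976.
That is not after Jun 20, 1976, so look at Jul 1976.
Jul 1976 starts on a Thursday; its first Friday is the 2nd, so the 2nd Friday is the 9th — Jul 9, 1976.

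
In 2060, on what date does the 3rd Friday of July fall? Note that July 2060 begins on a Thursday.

July 2060 begins on a Thursday, so the first Friday is July 2 (1 day later).
The 3rd Friday is 2 weeks later: 2 + 14 = 16.

16 July 2060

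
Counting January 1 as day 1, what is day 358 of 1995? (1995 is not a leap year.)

January has 31 days (358 − 31 = 327 remain).
February has 28 days (327 − 28 = 299 remain).
March has 31 days (299 − 31 = 268 remain).
April has 30 days (268 − 30 = 238 remain).
May has 31 days (238 − 31 = 207 remain).
June has 30 days (207 − 30 = 177 remain).
July has 31 days (177 − 31 = 146 remain).
August has 31 days (146 − 31 = 115 remain).
September has 30 days (115 − 30 = 85 remain).
October has 31 days (85 − 31 = 54 remain).
November has 30 days (54 − 30 = 24 remain).
24 into December → December 24.

1995-12-24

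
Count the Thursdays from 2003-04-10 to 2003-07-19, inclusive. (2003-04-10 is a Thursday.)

2003-04-10 is a Thursday; the first Thursday on or after it is 2003-04-10.
From 2003-04-10 to 2003-07-19: 20 + 31 + 30 + 19 = 100 days (rest of April, May, June, July).
100 ÷ 7 = 14 full weeks with remainder 2, so 14 more Thursdays after the first → 15.

15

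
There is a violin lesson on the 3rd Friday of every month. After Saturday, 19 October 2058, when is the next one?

15 November 2058

October 2058 starts on a Tuesday; its first Friday is the 4th, so the 3rd Friday is the 18th — 18 October 2058.
That is not after 19 October 2058, so look at November 2058.
November 2058 starts on a Friday; its first Friday is the 1st, so the 3rd Friday is the 15th — 15 November 2058.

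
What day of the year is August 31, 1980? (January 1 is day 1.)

244

Days in months before August: 31 + 29 + 31 + 30 + 31 + 30 + 31 = 213.
Plus 31 days into August → day 244.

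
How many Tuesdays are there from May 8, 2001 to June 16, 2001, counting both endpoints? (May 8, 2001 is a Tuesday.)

May 8, 2001 is a Tuesday; the first Tuesday on or after it is May 8, 2001.
From May 8, 2001 to June 16, 2001: 23 + 16 = 39 days (rest of May, June).
39 ÷ 7 = 5 full weeks with remainder 4, so 5 more Tuesdays after the first → 6.

6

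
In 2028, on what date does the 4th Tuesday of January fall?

January 2028 begins on a Saturday, so the first Tuesday is January 4 (3 days later).
The 4th Tuesday is 3 weeks later: 4 + 21 = 25.

January 25, 2028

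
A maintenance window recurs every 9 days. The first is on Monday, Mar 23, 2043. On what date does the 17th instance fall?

Aug 14, 2043

The 17th occurrence is 16 intervals after the first: 16 × 9 = 144 days after Mar 23, 2043.
Mar has 31 days — 8 days to the end of Mar leaves 136.
Apr has 30 days (106 left).
May has 31 days (75 left).
Jun has 30 days (45 left).
Jul has 31 days (14 left).
14 days into Aug → Aug 14, 2043.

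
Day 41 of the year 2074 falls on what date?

Feb 10, 2074

Jan has 31 days (41 − 31 = 10 remain).
10 into Feb → Feb 10.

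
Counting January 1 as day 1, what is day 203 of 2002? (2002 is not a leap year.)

July 22, 2002

January has 31 days (203 − 31 = 172 remain).
February has 28 days (172 − 28 = 144 remain).
March has 31 days (144 − 31 = 113 remain).
April has 30 days (113 − 30 = 83 remain).
May has 31 days (83 − 31 = 52 remain).
June has 30 days (52 − 30 = 22 remain).
22 into July → July 22.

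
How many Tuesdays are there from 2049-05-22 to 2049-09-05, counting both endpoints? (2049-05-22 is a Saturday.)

2049-05-22 is a Saturday; the first Tuesday on or after it is 2049-05-25 (3 days later).
From 2049-05-25 to 2049-09-05: 6 + 30 + 31 + 31 + 5 = 103 days (rest of May, June, July, August, September).
103 ÷ 7 = 14 full weeks with remainder 5, so 14 more Tuesdays after the first → 15.

15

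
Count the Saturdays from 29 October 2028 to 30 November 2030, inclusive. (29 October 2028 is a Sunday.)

29 October 2028 is a Sunday; the first Saturday on or after it is 4 November 2028 (6 days later).
From 4 November 2028 to 30 November 2030: 57 + 365 + 334 = 756 days (rest of 2028, 2029, to 30 November 2030 in 2030).
756 ÷ 7 = 108 full weeks with remainder 0, so 108 more Saturdays after the first → 109.

109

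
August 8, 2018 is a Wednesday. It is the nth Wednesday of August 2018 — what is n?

Day 8 falls in week ⌈8/7⌉ of the month.
Days 1–7 hold the 1st Wednesday, 8–14 the 2nd, 15–21 the 3rd, 22–28 the 4th, 29–31 the 5th.
8 is in the range for the 2nd.

2nd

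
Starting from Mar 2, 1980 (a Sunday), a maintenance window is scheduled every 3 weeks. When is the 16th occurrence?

Jan 11, 1981

The 16th occurrence is 15 intervals after the first: 15 × 21 = 315 days after Mar 2, 1980.
Mar has 31 days — 29 days to the end of Mar leaves 286.
Apr has 30 days (256 left).
May has 31 days (225 left).
Jun has 30 days (195 left).
Jul has 31 days (164 left).
Aug has 31 days (133 left).
Sep has 30 days (103 left).
Oct has 31 days (72 left).
Nov has 30 days (42 left).
Dec has 31 days (11 left).
11 days into Jan → Jan 11, 1981.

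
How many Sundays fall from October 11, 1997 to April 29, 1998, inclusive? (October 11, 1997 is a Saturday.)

October 11, 1997 is a Saturday; the first Sunday on or after it is October 12, 1997 (1 day later).
From October 12, 1997 to April 29, 1998: 19 + 30 + 31 + 31 + 28 + 31 + 29 = 199 days (rest of October, November, December, January, February, March, April).
199 ÷ 7 = 28 full weeks with remainder 3, so 28 more Sundays after the first → 29.

29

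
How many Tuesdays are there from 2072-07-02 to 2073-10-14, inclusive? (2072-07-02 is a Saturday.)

2072-07-02 is a Saturday; the first Tuesday on or after it is 2072-07-05 (3 days later).
From 2072-07-05 to 2073-10-14: 179 + 287 = 466 days (rest of 2072, to 2073-10-14 in 2073).
466 ÷ 7 = 66 full weeks with remainder 4, so 66 more Tuesdays after the first → 67.

67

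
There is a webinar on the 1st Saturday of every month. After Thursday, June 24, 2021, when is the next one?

June 2021 starts on a Tuesday, so its 1st Saturday is June 5, 2021 (4 days in).
That is not after June 24, 2021, so look at July 2021.
July 2021 starts on a Thursday, so its 1st Saturday is July 3, 2021 (2 days in).

July 3, 2021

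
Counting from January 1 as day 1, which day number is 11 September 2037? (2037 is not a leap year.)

Days in months before September: 31 + 28 + 31 + 30 + 31 + 30 + 31 + 31 = 243.
Plus 11 days into September → day 254.

254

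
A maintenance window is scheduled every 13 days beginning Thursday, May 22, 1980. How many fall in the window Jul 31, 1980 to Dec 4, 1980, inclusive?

10

Occurrences land 13·i days after May 22, 1980 for i = 0, 1, 2, …
Jul 31, 1980 is 70 days after the start; 70 ÷ 13 = 5 remainder 5; since the remainder is 5, round up to i = 6. First occurrence in the window: #7 on Aug 8, 1980 (6×13 = 78 days in).
Dec 4, 1980 is 196 days after the start; 196 ÷ 13 = 15 remainder 1. Last occurrence in the window: #16 on Dec 3, 1980.
Occurrences #7 through #16: 10 in total.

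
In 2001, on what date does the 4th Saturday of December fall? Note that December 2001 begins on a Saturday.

2001-12-22

December 2001 begins on a Saturday, so the first Saturday is December 1.
The 4th Saturday is 3 weeks later: 1 + 21 = 22.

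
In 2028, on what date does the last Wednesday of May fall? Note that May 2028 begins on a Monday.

May 31, 2028

May 2028 begins on a Monday, so the first Wednesday is May 3 (2 days later).
May 2028 has 31 days. Adding weeks: 3, 10, 17, 24, 31 — the last one ≤ 31 is the 31st.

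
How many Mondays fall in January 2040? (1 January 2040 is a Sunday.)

1 January 2040 is a Sunday; the first Monday on or after it is 2 January 2040 (1 day later).
From 2 January 2040 to 31 January 2040 is 31 − 2 = 29 days.
29 ÷ 7 = 4 full weeks with remainder 1, so 4 more Mondays after the first → 5.

5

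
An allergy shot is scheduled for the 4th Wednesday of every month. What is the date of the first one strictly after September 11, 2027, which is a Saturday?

September 22, 2027

September 2027 starts on a Wednesday; its first Wednesday is the 1st, so the 4th Wednesday is the 22nd — September 22, 2027.
September 22, 2027 is after September 11, 2027, so that is the next one.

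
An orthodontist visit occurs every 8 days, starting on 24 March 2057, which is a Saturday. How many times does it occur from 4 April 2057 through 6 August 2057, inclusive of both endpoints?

Occurrences land 8·i days after 24 March 2057 for i = 0, 1, 2, …
4 April 2057 is 11 days after the start; 11 ÷ 8 = 1 remainder 3; since the remainder is 3, round up to i = 2. First occurrence in the window: #3 on 9 April 2057 (2×8 = 16 days in).
6 August 2057 is 135 days after the start; 135 ÷ 8 = 16 remainder 7. Last occurrence in the window: #17 on 30 July 2057.
Occurrences #3 through #17: 15 in total.

15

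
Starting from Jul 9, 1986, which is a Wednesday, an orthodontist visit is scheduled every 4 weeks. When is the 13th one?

Jun 10, 1987

The 13th occurrence is 12 intervals after the first: 12 × 28 = 336 days after Jul 9, 1986.
Jul has 31 days — 22 days to the end of Jul leaves 314.
Aug has 31 days (283 left).
Sep has 30 days (253 left).
Oct has 31 days (222 left).
Nov has 30 days (192 left).
Dec has 31 days (161 left).
Jan has 31 days (130 left).
Feb has 28 days (102 left).
Mar has 31 days (71 left).
Apr has 30 days (41 left).
May has 31 days (10 left).
10 days into Jun → Jun 10, 1987.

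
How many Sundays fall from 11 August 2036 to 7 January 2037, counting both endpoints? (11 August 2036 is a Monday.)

21

11 August 2036 is a Monday; the first Sunday on or after it is 17 August 2036 (6 days later).
From 17 August 2036 to 7 January 2037: 14 + 30 + 31 + 30 + 31 + 7 = 143 days (rest of August, September, October, November, December, January).
143 ÷ 7 = 20 full weeks with remainder 3, so 20 more Sundays after the first → 21.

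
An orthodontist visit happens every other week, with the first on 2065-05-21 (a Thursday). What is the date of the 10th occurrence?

2065-09-24

The 10th occurrence is 9 intervals after the first: 9 × 14 = 126 days after 2065-05-21.
May has 31 days — 10 days to the end of May leaves 116.
June has 30 days (86 left).
July has 31 days (55 left).
August has 31 days (24 left).
24 days into September → 2065-09-24.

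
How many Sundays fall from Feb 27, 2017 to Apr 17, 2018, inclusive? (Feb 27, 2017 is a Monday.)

59

Feb 27, 2017 is a Monday; the first Sunday on or after it is Mar 5, 2017 (6 days later).
From Mar 5, 2017 to Apr 17, 2018: 301 + 107 = 408 days (rest of 2017, to Apr 17, 2018 in 2018).
408 ÷ 7 = 58 full weeks with remainder 2, so 58 more Sundays after the first → 59.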